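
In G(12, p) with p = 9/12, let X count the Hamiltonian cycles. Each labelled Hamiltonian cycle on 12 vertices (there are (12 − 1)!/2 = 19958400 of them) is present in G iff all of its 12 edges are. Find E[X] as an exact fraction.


K_12 has (12 − 1)!/2 = 19958400 labelled Hamiltonian cycles.
For each such Hamiltonian cycle H, let X_H = 1 if all 12 edges of H are present in G. Then P[X_H = 1] = p^{12} = (3/4)^{12} = 531441/16777216.
By linearity of expectation: E[X] = Σ_H E[X_H] = 19958400 · p^{12} = 19958400 · 531441/16777216 = 82864937925/131072.
Numerically: E[X] ≈ 6.32e+05.

E[X] = 19958400 · (3/4)^{12} = 82864937925/131072 ≈ 6.32e+05.


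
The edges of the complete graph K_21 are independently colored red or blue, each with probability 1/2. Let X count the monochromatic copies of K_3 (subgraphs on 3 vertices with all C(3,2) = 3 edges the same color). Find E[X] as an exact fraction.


Let X = Σ_S X_S over the C(21, 3) = 1330 subsets S of size 3, where X_S = 1 if the K_3 on S is monochromatic.
For a fixed S, the K_3 on S has C(3, 2) = 3 edges. P[all 3 edges red] = (1/2)^3, and likewise for blue, so P[monochromatic] = 2·(1/2)^3 = 2^{1 − 3} = 1/4.
Summing: E[X] = C(21, 3) · 2^{1 − 3} = 1330 · 1/4 = 665/2.
Numerically: E[X] ≈ 332.500.

E[X] = C(21,3)·2^(1−C(3,2)) = 665/2 ≈ 332.500.


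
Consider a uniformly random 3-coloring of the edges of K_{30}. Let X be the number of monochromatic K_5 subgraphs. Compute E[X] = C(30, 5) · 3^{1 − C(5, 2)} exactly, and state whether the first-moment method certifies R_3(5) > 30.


E[X] = C(30, 5) · 3^{1 − 10} = 142506 · 3^{−9} = 142506/19683.
As a reduced fraction: E[X] = 5278/729 ≈ 7.24005.
Is E[X] < 1? NO.
Since E[X] ≥ 1, the first-moment bound is inconclusive at n = 30; it does NOT by itself certify R_3(5) > 30.

E[X] = 5278/729 ≈ 7.24005; E[X] ≥ 1; first-moment method inconclusive here.


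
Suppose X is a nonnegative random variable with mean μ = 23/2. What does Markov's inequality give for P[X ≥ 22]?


μ = E[X] = 23/2, a = 22.
Markov: P[X ≥ 22] ≤ μ/a = (23/2)/22 = 23/44.
Numerically: ≈ 0.523.
(Since a = 22 > μ = 11.500, the bound 23/44 is < 1 and informative.)

P[X ≥ 22] ≤ 23/44 ≈ 0.523.


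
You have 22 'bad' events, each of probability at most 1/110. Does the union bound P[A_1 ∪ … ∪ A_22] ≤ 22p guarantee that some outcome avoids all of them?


Union bound: P[∪_{i=1}^{22} A_i] ≤ Σ_i P[A_i] ≤ 22·p = 22·(1/110) = 1/5.
Numerically: 1/5 ≈ 0.20000.
Is 1/5 < 1? YES.
Since P[∪ A_i] ≤ 1/5 < 1, the complement has P[∩ A_i^c] ≥ 1 − 1/5 = 4/5 > 0, so some outcome avoids every A_i.

22·p = 1/5 ≈ 0.20000; existence CERTIFIED by the union bound.


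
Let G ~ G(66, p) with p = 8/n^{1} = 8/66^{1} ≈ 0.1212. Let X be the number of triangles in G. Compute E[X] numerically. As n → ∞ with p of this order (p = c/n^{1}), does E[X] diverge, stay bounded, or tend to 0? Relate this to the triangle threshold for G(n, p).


Number of potential triangles: C(66, 3) = 45760.
Each occurs with probability p³ ≈ (0.1212)³ ≈ 1.780894e-03.
By linearity: E[X] = C(66, 3)·p³ ≈ 45760 · 1.780894e-03 ≈ 81.4937.
Here α = 1, so p = 8/n is exactly at the triangle threshold p ~ 1/n. Asymptotically E[X] → c³/6 = 8³/6 = 256/3 ≈ 85.3333, a bounded constant. In this regime the triangle count is asymptotically Poisson(c³/6).

E[X] ≈ 81.4937; in regime p = Θ(1/n^{1}) E[X] stays bounded (at the triangle threshold p ~ 1/n).


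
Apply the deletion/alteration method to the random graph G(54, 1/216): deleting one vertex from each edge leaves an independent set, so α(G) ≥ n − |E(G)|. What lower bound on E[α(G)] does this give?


E[|E(G)|] = C(54, 2)·p = 1431 · (1/216) = 53/8.
E[α(G)] ≥ n − E[|E(G)|] = 54 − 53/8 = 379/8.
Numerically: ≈ 47.375000.
(This is only a lower bound; the true E[α(G)] may be larger.)

E[α(G)] ≥ 379/8 ≈ 47.375000.


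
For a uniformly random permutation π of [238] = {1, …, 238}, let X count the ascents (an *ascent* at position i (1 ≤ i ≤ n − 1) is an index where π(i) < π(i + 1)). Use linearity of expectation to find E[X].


Write X = Σ X_I over i = 1, …, 237, with X_I the indicator of one ascent.
There are 237 indicators.
For each fixed i, the pair (π(i), π(i+1)) is a uniformly random ordered pair of distinct values from {1, …, 238}; by symmetry P[π(i) < π(i+1)] = 1/2.
By linearity: E[X] = 237 · (1/2) = (238 − 1) · (1/2) = 237/2 ≈ 118.5000.

E[X] = 237/2 = 118.5000.


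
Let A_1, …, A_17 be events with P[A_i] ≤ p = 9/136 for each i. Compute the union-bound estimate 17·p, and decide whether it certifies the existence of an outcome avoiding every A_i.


Union bound: P[∪_{i=1}^{17} A_i] ≤ Σ_i P[A_i] ≤ 17·p = 17·(9/136) = 9/8.
Numerically: 9/8 ≈ 1.1250000.
Is 9/8 < 1? NO.
Since the bound 9/8 is ≥ 1, the union bound is uninformative here; it does NOT by itself certify existence.

17·p = 9/8 ≈ 1.1250000; existence NOT certified by the union bound.


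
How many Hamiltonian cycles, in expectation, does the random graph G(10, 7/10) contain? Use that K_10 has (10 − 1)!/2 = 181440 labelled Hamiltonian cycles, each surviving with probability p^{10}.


K_10 has (10 − 1)!/2 = 181440 labelled Hamiltonian cycles.
For each such Hamiltonian cycle H, let X_H = 1 if all 10 edges of H are present in G. Then P[X_H = 1] = p^{10} = (7/10)^{10} = 282475249/10000000000.
By linearity of expectation: E[X] = Σ_H E[X_H] = 181440 · p^{10} = 181440 · 282475249/10000000000 = 160163466183/31250000.
Numerically: E[X] ≈ 5.13e+03.

E[X] = 181440 · (7/10)^{10} = 160163466183/31250000 ≈ 5.13e+03.


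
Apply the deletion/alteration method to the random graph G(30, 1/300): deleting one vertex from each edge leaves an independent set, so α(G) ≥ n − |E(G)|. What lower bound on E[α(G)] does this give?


E[|E(G)|] = C(30, 2)·p = 435 · (1/300) = 29/20.
E[α(G)] ≥ n − E[|E(G)|] = 30 − 29/20 = 571/20.
Numerically: ≈ 28.5500.
(This is only a lower bound; the true E[α(G)] may be larger.)

E[α(G)] ≥ 571/20 ≈ 28.5500.


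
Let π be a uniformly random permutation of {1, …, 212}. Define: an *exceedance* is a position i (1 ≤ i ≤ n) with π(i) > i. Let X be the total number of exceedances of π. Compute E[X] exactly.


Write X = Σ_{i=1}^{212} X_i, where X_i = 1_{π(i) > i}.
For each fixed i, π(i) is uniform over {1, …, 212} (marginal of a uniform permutation), so P[π(i) > i] = (n − i)/n. Summing: Σ_{i=1}^{212} (n − i)/n = (0 + 1 + … + 211)/212 = 212(212 − 1)/(2·212) = (212 − 1)/2.
Hence E[X] = Σ_{i=1}^{212} (212 − i)/212 = 211/2 ≈ 105.50000.

E[X] = 211/2 = 105.50000.


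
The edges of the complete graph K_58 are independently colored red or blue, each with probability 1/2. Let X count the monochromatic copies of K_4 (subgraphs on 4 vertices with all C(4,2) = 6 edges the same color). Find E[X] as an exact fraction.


Let X = Σ_S X_S over the C(58, 4) = 424270 subsets S of size 4, where X_S = 1 if the K_4 on S is monochromatic.
For a fixed S, the K_4 on S has C(4, 2) = 6 edges. P[all 6 edges red] = (1/2)^6, and likewise for blue, so P[monochromatic] = 2·(1/2)^6 = 2^{1 − 6} = 1/32.
Summing: E[X] = C(58, 4) · 2^{1 − 6} = 424270 · 1/32 = 212135/16.
Numerically: E[X] ≈ 13258.438.

E[X] = C(58,4)·2^(1−C(4,2)) = 212135/16 ≈ 13258.438.


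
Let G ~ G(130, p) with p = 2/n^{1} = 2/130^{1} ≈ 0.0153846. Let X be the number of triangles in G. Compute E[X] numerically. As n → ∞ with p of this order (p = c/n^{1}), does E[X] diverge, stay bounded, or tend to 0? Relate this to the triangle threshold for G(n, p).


Number of potential triangles: C(130, 3) = 357760.
Each occurs with probability p³ ≈ (0.0153846)³ ≈ 3.64132909e-06.
By linearity: E[X] = C(130, 3)·p³ ≈ 357760 · 3.64132909e-06 ≈ 1.302722.
Here α = 1, so p = 2/n is exactly at the triangle threshold p ~ 1/n. Asymptotically E[X] → c³/6 = 2³/6 = 4/3 ≈ 1.333333, a bounded constant. In this regime the triangle count is asymptotically Poisson(c³/6).

E[X] ≈ 1.302722; in regime p = Θ(1/n^{1}) E[X] stays bounded (at the triangle threshold p ~ 1/n).


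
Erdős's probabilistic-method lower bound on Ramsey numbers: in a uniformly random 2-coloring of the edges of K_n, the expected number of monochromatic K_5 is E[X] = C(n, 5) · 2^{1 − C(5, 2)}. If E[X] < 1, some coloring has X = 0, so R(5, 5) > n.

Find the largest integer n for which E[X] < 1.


We need C(n, 5) · 2^{1 − 10} < 1, i.e. C(n, 5) < 2^{10 − 1} = 512.
Check values of n near the boundary:
  n = 5: C(5, 5) = 1; 1 < 512? YES
  n = 6: C(6, 5) = 6; 6 < 512? YES
  n = 7: C(7, 5) = 21; 21 < 512? YES
  n = 8: C(8, 5) = 56; 56 < 512? YES
  n = 9: C(9, 5) = 126; 126 < 512? YES
  n = 10: C(10, 5) = 252; 252 < 512? YES
  n = 11: C(11, 5) = 462; 462 < 512? YES
  n = 12: C(12, 5) = 792; 792 < 512? NO
  n = 13: C(13, 5) = 1287; 1287 < 512? NO
  n = 14: C(14, 5) = 2002; 2002 < 512? NO
The largest n with C(n, 5) < 512 is n = 11 (where E[X] = 231/256 ≈ 0.902344). Hence R(5, 5) > 11, i.e. R(5, 5) ≥ 12.

Largest n = 11; hence R(5, 5) > 11.


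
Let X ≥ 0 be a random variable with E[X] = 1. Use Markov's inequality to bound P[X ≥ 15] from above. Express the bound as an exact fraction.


μ = E[X] = 1, a = 15.
Markov: P[X ≥ 15] ≤ μ/a = (1)/15 = 1/15.
Numerically: ≈ 0.0667.
(Since a = 15 > μ = 1.0000, the bound 1/15 is < 1 and informative.)

P[X ≥ 15] ≤ 1/15 ≈ 0.0667.


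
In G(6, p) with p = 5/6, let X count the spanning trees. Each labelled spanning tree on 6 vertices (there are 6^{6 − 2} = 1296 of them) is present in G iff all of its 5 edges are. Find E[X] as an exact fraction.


K_6 has 6^{6 − 2} = 1296 labelled spanning trees.
For each such spanning tree H, let X_H = 1 if all 5 edges of H are present in G. Then P[X_H = 1] = p^{5} = (5/6)^{5} = 3125/7776.
Summing the indicators: E[X] = Σ_H E[X_H] = 1296 · p^{5} = 1296 · 3125/7776 = 3125/6.
Numerically: E[X] ≈ 521.

E[X] = 1296 · (5/6)^{5} = 3125/6 ≈ 521.


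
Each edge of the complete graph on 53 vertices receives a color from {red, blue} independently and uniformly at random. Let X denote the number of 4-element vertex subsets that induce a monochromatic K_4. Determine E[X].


Let X = Σ_S X_S over the C(53, 4) = 292825 subsets S of size 4, where X_S = 1 if the K_4 on S is monochromatic.
For a fixed S, the K_4 on S has C(4, 2) = 6 edges. P[all 6 edges red] = (1/2)^6, and likewise for blue, so P[monochromatic] = 2·(1/2)^6 = 2^{1 − 6} = 1/32.
By linearity: E[X] = C(53, 4) · 2^{1 − 6} = 292825 · 1/32 = 292825/32.
Numerically: E[X] ≈ 9150.781250.

E[X] = C(53,4)·2^(1−C(4,2)) = 292825/32 ≈ 9150.781250.


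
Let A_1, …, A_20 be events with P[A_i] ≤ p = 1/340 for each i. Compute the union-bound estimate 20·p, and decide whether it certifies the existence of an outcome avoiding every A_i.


Union bound: P[∪_{i=1}^{20} A_i] ≤ Σ_i P[A_i] ≤ 20·p = 20·(1/340) = 1/17.
Numerically: 1/17 ≈ 0.058824.
Is 1/17 < 1? YES.
Since P[∪ A_i] ≤ 1/17 < 1, the complement has P[∩ A_i^c] ≥ 1 − 1/17 = 16/17 > 0, so some outcome avoids every A_i.

20·p = 1/17 ≈ 0.058824; existence CERTIFIED by the union bound.


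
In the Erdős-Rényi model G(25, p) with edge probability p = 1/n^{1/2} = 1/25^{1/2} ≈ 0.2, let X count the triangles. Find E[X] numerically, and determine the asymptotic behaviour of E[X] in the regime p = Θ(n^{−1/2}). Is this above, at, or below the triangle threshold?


Number of potential triangles: C(25, 3) = 2300.
Each occurs with probability p³ ≈ (0.2)³ ≈ 8.00000000e-03.
By linearity: E[X] = C(25, 3)·p³ ≈ 2300 · 8.00000000e-03 ≈ 18.400000.
Since α = 1/2 < 1, p = c/n^{1/2} ≫ 1/n is above the triangle threshold p ~ 1/n. Asymptotically E[X] ~ (c³/6)·n^{3(1−α)} = (1³/6)·n^{1.5} → ∞; triangles are abundant w.h.p.

E[X] ≈ 18.400000; in regime p = Θ(1/n^{1/2}) E[X] diverges (above the triangle threshold p ~ 1/n).


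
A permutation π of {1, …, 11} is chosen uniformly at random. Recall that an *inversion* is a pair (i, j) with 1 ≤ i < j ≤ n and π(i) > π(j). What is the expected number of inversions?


Write X = Σ X_I over the C(11, 2) = 55 pairs i < j, with X_I the indicator of one inversion.
There are 55 indicators.
For each fixed pair i < j, the values π(i) and π(j) are two distinct elements of {1, …, 11} in uniformly random order; by symmetry P[π(i) > π(j)] = 1/2.
By linearity: E[X] = 55 · (1/2) = C(11, 2) · (1/2) = 55/2 = 55/2 ≈ 27.50000.

E[X] = 55/2 = 27.50000.


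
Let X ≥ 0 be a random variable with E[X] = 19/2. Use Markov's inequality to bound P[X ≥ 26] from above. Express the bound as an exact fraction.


μ = E[X] = 19/2, a = 26.
Markov: P[X ≥ 26] ≤ μ/a = (19/2)/26 = 19/52.
Numerically: ≈ 0.36538.
(Since a = 26 > μ = 9.50000, the bound 19/52 is < 1 and informative.)

P[X ≥ 26] ≤ 19/52 ≈ 0.36538.


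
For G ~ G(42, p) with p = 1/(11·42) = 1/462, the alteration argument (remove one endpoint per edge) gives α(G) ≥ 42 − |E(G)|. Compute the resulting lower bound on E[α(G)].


E[|E(G)|] = C(42, 2)·p = 861 · (1/462) = 41/22.
E[α(G)] ≥ n − E[|E(G)|] = 42 − 41/22 = 883/22.
Numerically: ≈ 40.1364.
(This is only a lower bound; the true E[α(G)] may be larger.)

E[α(G)] ≥ 883/22 ≈ 40.1364.


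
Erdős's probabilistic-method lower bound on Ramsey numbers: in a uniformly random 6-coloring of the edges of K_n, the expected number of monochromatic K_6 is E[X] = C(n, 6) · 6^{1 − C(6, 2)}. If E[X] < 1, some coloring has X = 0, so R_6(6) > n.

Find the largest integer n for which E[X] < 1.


We need C(n, 6) · 6^{1 − 15} < 1, i.e. C(n, 6) < 6^{15 − 1} = 78364164096.
Check values of n near the boundary:
  n = 194: C(194, 6) = 68482017072; 68482017072 < 78364164096? YES
  n = 195: C(195, 6) = 70656049360; 70656049360 < 78364164096? YES
  n = 196: C(196, 6) = 72887293024; 72887293024 < 78364164096? YES
  n = 197: C(197, 6) = 75176946208; 75176946208 < 78364164096? YES
  n = 198: C(198, 6) = 77526225777; 77526225777 < 78364164096? YES
  n = 199: C(199, 6) = 79936367511; 79936367511 < 78364164096? NO
  n = 200: C(200, 6) = 82408626300; 82408626300 < 78364164096? NO
The largest n with C(n, 6) < 78364164096 is n = 198 (where E[X] = 25842075259/26121388032 ≈ 0.989307). Hence R_6(6) > 198, i.e. R_6(6) ≥ 199.

Largest n = 198; hence R_6(6) > 198.


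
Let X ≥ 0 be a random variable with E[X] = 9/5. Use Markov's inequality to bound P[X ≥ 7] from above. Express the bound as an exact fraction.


μ = E[X] = 9/5, a = 7.
Markov: P[X ≥ 7] ≤ μ/a = (9/5)/7 = 9/35.
Numerically: ≈ 0.2571.
(Since a = 7 > μ = 1.8000, the bound 9/35 is < 1 and informative.)

P[X ≥ 7] ≤ 9/35 ≈ 0.2571.


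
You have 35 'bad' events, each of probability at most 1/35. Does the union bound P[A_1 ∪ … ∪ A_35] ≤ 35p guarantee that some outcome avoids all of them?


Union bound: P[∪_{i=1}^{35} A_i] ≤ Σ_i P[A_i] ≤ 35·p = 35·(1/35) = 1.
Numerically: 1 ≈ 1.0000.
Is 1 < 1? NO.
Since the bound 1 is ≥ 1, the union bound is uninformative here; it does NOT by itself certify existence.

35·p = 1 ≈ 1.0000; existence NOT certified by the union bound.


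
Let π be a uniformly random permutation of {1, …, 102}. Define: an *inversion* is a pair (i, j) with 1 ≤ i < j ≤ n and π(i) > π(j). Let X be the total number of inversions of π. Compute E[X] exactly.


Write X = Σ X_I over the C(102, 2) = 5151 pairs i < j, with X_I the indicator of one inversion.
There are 5151 indicators.
For each fixed pair i < j, the values π(i) and π(j) are two distinct elements of {1, …, 102} in uniformly random order; by symmetry P[π(i) > π(j)] = 1/2.
By linearity: E[X] = 5151 · (1/2) = C(102, 2) · (1/2) = 5151/2 = 5151/2 ≈ 2575.5000.

E[X] = 5151/2 = 2575.5000.


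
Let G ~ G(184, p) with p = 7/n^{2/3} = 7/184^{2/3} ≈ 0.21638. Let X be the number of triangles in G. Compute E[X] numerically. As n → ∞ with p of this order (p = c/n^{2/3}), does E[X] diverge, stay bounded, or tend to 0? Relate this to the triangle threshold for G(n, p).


Number of potential triangles: C(184, 3) = 1021384.
Each occurs with probability p³ ≈ (0.21638)³ ≈ 1.0131144e-02.
By linearity: E[X] = C(184, 3)·p³ ≈ 1021384 · 1.0131144e-02 ≈ 10347.78804.
Since α = 2/3 < 1, p = c/n^{2/3} ≫ 1/n is above the triangle threshold p ~ 1/n. Asymptotically E[X] ~ (c³/6)·n^{3(1−α)} = (7³/6)·n^{1} → ∞; triangles are abundant w.h.p.

E[X] ≈ 10347.78804; in regime p = Θ(1/n^{2/3}) E[X] diverges (above the triangle threshold p ~ 1/n).


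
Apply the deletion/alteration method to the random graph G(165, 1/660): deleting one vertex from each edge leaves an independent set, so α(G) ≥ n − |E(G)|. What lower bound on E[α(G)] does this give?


E[|E(G)|] = C(165, 2)·p = 13530 · (1/660) = 41/2.
E[α(G)] ≥ n − E[|E(G)|] = 165 − 41/2 = 289/2.
Numerically: ≈ 144.5000.
(This is only a lower bound; the true E[α(G)] may be larger.)

E[α(G)] ≥ 289/2 ≈ 144.5000.


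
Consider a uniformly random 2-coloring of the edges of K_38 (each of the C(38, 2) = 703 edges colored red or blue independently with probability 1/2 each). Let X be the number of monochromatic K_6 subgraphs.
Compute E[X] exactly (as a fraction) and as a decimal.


Let X = Σ_S X_S over the C(38, 6) = 2760681 subsets S of size 6, where X_S = 1 if the K_6 on S is monochromatic.
For a fixed S, the K_6 on S has C(6, 2) = 15 edges. P[all 15 edges red] = (1/2)^15, and likewise for blue, so P[monochromatic] = 2·(1/2)^15 = 2^{1 − 15} = 1/16384.
By linearity: E[X] = C(38, 6) · 2^{1 − 15} = 2760681 · 1/16384 = 2760681/16384.
Numerically: E[X] ≈ 168.4986.

E[X] = C(38,6)·2^(1−C(6,2)) = 2760681/16384 ≈ 168.4986.


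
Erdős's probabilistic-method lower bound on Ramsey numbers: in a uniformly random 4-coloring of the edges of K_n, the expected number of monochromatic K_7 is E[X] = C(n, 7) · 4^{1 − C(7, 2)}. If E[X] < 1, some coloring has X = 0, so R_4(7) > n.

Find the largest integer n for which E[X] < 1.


We need C(n, 7) · 4^{1 − 21} < 1, i.e. C(n, 7) < 4^{21 − 1} = 1099511627776.
Check values of n near the boundary:
  n = 176: C(176, 7) = 919790691600; 919790691600 < 1099511627776? YES
  n = 177: C(177, 7) = 957664425960; 957664425960 < 1099511627776? YES
  n = 178: C(178, 7) = 996867063280; 996867063280 < 1099511627776? YES
  n = 179: C(179, 7) = 1037437234460; 1037437234460 < 1099511627776? YES
  n = 180: C(180, 7) = 1079414463600; 1079414463600 < 1099511627776? YES
  n = 181: C(181, 7) = 1122839183400; 1122839183400 < 1099511627776? NO
  n = 182: C(182, 7) = 1167752750736; 1167752750736 < 1099511627776? NO
The largest n with C(n, 7) < 1099511627776 is n = 180 (where E[X] = 67463403975/68719476736 ≈ 0.982). Hence R_4(7) > 180, i.e. R_4(7) ≥ 181.

Largest n = 180; hence R_4(7) > 180.


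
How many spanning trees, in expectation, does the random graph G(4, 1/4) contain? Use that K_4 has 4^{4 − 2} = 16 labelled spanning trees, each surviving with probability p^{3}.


K_4 has 4^{4 − 2} = 16 labelled spanning trees.
For each such spanning tree H, let X_H = 1 if all 3 edges of H are present in G. Then P[X_H = 1] = p^{3} = (1/4)^{3} = 1/64.
By linearity: E[X] = Σ_H E[X_H] = 16 · p^{3} = 16 · 1/64 = 1/4.
Numerically: E[X] ≈ 0.25.

E[X] = 16 · (1/4)^{3} = 1/4 ≈ 0.25.


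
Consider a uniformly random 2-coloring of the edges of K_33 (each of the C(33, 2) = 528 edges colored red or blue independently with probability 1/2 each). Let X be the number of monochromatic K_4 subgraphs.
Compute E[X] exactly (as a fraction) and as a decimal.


Let X = Σ_S X_S over the C(33, 4) = 40920 subsets S of size 4, where X_S = 1 if the K_4 on S is monochromatic.
For a fixed S, the K_4 on S has C(4, 2) = 6 edges. P[all 6 edges red] = (1/2)^6, and likewise for blue, so P[monochromatic] = 2·(1/2)^6 = 2^{1 − 6} = 1/32.
By linearity: E[X] = C(33, 4) · 2^{1 − 6} = 40920 · 1/32 = 5115/4.
Numerically: E[X] ≈ 1278.7500.

E[X] = C(33,4)·2^(1−C(4,2)) = 5115/4 ≈ 1278.7500.


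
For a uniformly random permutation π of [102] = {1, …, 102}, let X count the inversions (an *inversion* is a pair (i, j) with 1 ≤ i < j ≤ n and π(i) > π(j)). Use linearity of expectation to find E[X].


Write X = Σ X_I over the C(102, 2) = 5151 pairs i < j, with X_I the indicator of one inversion.
There are 5151 indicators.
For each fixed pair i < j, the values π(i) and π(j) are two distinct elements of {1, …, 102} in uniformly random order; by symmetry P[π(i) > π(j)] = 1/2.
By linearity: E[X] = 5151 · (1/2) = C(102, 2) · (1/2) = 5151/2 = 5151/2 ≈ 2575.5000.

E[X] = 5151/2 = 2575.5000.


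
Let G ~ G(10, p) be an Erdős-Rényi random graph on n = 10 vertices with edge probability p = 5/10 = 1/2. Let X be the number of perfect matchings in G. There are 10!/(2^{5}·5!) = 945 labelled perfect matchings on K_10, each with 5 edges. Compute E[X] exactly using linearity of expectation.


K_10 has 10!/(2^{5}·5!) = 945 labelled perfect matchings.
For each such perfect matching H, let X_H = 1 if all 5 edges of H are present in G. Then P[X_H = 1] = p^{5} = (1/2)^{5} = 1/32.
Summing the indicators: E[X] = Σ_H E[X_H] = 945 · p^{5} = 945 · 1/32 = 945/32.
Numerically: E[X] ≈ 29.5.

E[X] = 945 · (1/2)^{5} = 945/32 ≈ 29.5.


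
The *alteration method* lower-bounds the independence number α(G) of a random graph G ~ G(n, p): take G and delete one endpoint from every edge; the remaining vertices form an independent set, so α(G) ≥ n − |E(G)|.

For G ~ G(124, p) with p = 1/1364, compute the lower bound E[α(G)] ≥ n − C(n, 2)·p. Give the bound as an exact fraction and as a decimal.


E[|E(G)|] = C(124, 2)·p = 7626 · (1/1364) = 123/22.
E[α(G)] ≥ n − E[|E(G)|] = 124 − 123/22 = 2605/22.
Numerically: ≈ 118.40909.
(This is only a lower bound; the true E[α(G)] may be larger.)

E[α(G)] ≥ 2605/22 ≈ 118.40909.


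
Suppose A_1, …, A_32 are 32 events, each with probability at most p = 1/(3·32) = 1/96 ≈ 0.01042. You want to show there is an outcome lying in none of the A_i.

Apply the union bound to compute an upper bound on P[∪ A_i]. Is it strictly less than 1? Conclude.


Union bound: P[∪_{i=1}^{32} A_i] ≤ Σ_i P[A_i] ≤ 32·p = 32·(1/96) = 1/3.
Numerically: 1/3 ≈ 0.33333.
Is 1/3 < 1? YES.
Since P[∪ A_i] ≤ 1/3 < 1, the complement has P[∩ A_i^c] ≥ 1 − 1/3 = 2/3 > 0, so some outcome avoids every A_i.

32·p = 1/3 ≈ 0.33333; existence CERTIFIED by the union bound.


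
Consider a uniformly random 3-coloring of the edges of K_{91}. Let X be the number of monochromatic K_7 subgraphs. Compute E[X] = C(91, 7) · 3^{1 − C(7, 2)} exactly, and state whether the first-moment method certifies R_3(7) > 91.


E[X] = C(91, 7) · 3^{1 − 21} = 8093990190 · 3^{−20} = 8093990190/3486784401.
As a reduced fraction: E[X] = 2697996730/1162261467 ≈ 2.321.
Is E[X] < 1? NO.
Since E[X] ≥ 1, the first-moment bound is inconclusive at n = 91; it does NOT by itself certify R_3(7) > 91.

E[X] = 2697996730/1162261467 ≈ 2.321; E[X] ≥ 1; first-moment method inconclusive here.


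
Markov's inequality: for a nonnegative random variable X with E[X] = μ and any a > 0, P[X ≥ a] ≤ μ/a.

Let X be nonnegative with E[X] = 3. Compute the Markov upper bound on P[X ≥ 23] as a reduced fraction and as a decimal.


μ = E[X] = 3, a = 23.
Markov: P[X ≥ 23] ≤ μ/a = (3)/23 = 3/23.
Numerically: ≈ 0.1304.
(Since a = 23 > μ = 3.0000, the bound 3/23 is < 1 and informative.)

P[X ≥ 23] ≤ 3/23 ≈ 0.1304.


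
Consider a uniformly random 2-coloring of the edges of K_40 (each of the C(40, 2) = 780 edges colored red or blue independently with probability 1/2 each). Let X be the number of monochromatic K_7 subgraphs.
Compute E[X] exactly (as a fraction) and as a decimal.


Let X = Σ_S X_S over the C(40, 7) = 18643560 subsets S of size 7, where X_S = 1 if the K_7 on S is monochromatic.
For a fixed S, the K_7 on S has C(7, 2) = 21 edges. P[all 21 edges red] = (1/2)^21, and likewise for blue, so P[monochromatic] = 2·(1/2)^21 = 2^{1 − 21} = 1/1048576.
Summing: E[X] = C(40, 7) · 2^{1 − 21} = 18643560 · 1/1048576 = 2330445/131072.
Numerically: E[X] ≈ 17.7799.

E[X] = C(40,7)·2^(1−C(7,2)) = 2330445/131072 ≈ 17.7799.


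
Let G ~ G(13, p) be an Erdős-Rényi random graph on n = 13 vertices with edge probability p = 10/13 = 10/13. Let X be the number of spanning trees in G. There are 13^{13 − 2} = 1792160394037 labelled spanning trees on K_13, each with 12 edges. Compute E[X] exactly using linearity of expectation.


K_13 has 13^{13 − 2} = 1792160394037 labelled spanning trees.
For each such spanning tree H, let X_H = 1 if all 12 edges of H are present in G. Then P[X_H = 1] = p^{12} = (10/13)^{12} = 1000000000000/23298085122481.
By linearity: E[X] = Σ_H E[X_H] = 1792160394037 · p^{12} = 1792160394037 · 1000000000000/23298085122481 = 1000000000000/13.
Numerically: E[X] ≈ 7.69e+10.

E[X] = 1792160394037 · (10/13)^{12} = 1000000000000/13 ≈ 7.69e+10.


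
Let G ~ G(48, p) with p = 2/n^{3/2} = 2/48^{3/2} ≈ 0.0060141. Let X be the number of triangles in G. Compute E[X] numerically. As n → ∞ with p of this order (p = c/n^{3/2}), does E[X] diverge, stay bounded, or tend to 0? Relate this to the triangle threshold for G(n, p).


Number of potential triangles: C(48, 3) = 17296.
Each occurs with probability p³ ≈ (0.0060141)³ ≈ 2.1752262e-07.
By linearity: E[X] = C(48, 3)·p³ ≈ 17296 · 2.1752262e-07 ≈ 0.00376.
Since α = 3/2 > 1, p = c/n^{3/2} = o(1/n) is below the triangle threshold p ~ 1/n. Asymptotically E[X] ~ (c³/6)·n^{3(1−α)} = (2³/6)·n^{-1.5} → 0, so by Markov's inequality G has no triangles w.h.p.

E[X] ≈ 0.00376; in regime p = Θ(1/n^{3/2}) E[X] tends to 0 (below the triangle threshold p ~ 1/n).


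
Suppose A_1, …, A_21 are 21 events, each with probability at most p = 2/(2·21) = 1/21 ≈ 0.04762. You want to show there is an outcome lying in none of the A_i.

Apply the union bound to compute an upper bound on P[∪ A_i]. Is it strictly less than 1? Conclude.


Union bound: P[∪_{i=1}^{21} A_i] ≤ Σ_i P[A_i] ≤ 21·p = 21·(1/21) = 1.
Numerically: 1 ≈ 1.00000.
Is 1 < 1? NO.
Since the bound 1 is ≥ 1, the union bound is uninformative here; it does NOT by itself certify existence.

21·p = 1 ≈ 1.00000; existence NOT certified by the union bound.


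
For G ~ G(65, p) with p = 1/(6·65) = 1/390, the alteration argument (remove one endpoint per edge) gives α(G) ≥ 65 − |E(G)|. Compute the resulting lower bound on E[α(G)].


E[|E(G)|] = C(65, 2)·p = 2080 · (1/390) = 16/3.
E[α(G)] ≥ n − E[|E(G)|] = 65 − 16/3 = 179/3.
Numerically: ≈ 59.667.
(This is only a lower bound; the true E[α(G)] may be larger.)

E[α(G)] ≥ 179/3 ≈ 59.667.


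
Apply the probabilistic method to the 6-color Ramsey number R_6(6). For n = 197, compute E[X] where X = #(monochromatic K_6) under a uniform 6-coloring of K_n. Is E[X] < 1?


E[X] = C(197, 6) · 6^{1 − 15} = 75176946208 · 6^{−14} = 75176946208/78364164096.
As a reduced fraction: E[X] = 2349279569/2448880128 ≈ 0.959328.
Is E[X] < 1? YES.
Since E[X] < 1, there exists a 6-coloring of K_{197} with no monochromatic K_6; hence R_6(6) > 197.

E[X] = 2349279569/2448880128 ≈ 0.959328; E[X] < 1, so R_6(6) > 197.


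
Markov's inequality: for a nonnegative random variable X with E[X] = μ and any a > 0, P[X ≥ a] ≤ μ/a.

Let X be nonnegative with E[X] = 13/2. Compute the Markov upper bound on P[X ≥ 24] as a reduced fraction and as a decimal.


μ = E[X] = 13/2, a = 24.
Markov: P[X ≥ 24] ≤ μ/a = (13/2)/24 = 13/48.
Numerically: ≈ 0.27083.
(Since a = 24 > μ = 6.50000, the bound 13/48 is < 1 and informative.)

P[X ≥ 24] ≤ 13/48 ≈ 0.27083.


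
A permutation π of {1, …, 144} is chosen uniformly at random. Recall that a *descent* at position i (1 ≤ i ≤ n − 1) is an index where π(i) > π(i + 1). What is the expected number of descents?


Write X = Σ X_I over i = 1, …, 143, with X_I the indicator of one descent.
There are 143 indicators.
For each fixed i, the pair (π(i), π(i+1)) is a uniformly random ordered pair of distinct values from {1, …, 144}; by symmetry P[π(i) > π(i+1)] = 1/2.
By linearity: E[X] = 143 · (1/2) = (144 − 1) · (1/2) = 143/2 ≈ 71.500000.

E[X] = 143/2 = 71.500000.


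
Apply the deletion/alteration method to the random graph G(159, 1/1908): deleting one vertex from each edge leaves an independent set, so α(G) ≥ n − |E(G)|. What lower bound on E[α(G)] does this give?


E[|E(G)|] = C(159, 2)·p = 12561 · (1/1908) = 79/12.
E[α(G)] ≥ n − E[|E(G)|] = 159 − 79/12 = 1829/12.
Numerically: ≈ 152.416667.
(This is only a lower bound; the true E[α(G)] may be larger.)

E[α(G)] ≥ 1829/12 ≈ 152.416667.


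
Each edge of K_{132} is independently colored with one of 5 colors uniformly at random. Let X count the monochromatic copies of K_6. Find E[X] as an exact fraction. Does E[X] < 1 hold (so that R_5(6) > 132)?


E[X] = C(132, 6) · 5^{1 − 15} = 6547258432 · 5^{−14} = 6547258432/6103515625.
As a reduced fraction: E[X] = 6547258432/6103515625 ≈ 1.072703.
Is E[X] < 1? NO.
Since E[X] ≥ 1, the first-moment bound is inconclusive at n = 132; it does NOT by itself certify R_5(6) > 132.

E[X] = 6547258432/6103515625 ≈ 1.072703; E[X] ≥ 1; first-moment method inconclusive here.


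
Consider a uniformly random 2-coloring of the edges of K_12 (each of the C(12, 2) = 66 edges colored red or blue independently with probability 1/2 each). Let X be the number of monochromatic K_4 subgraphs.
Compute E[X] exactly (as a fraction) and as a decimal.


Let X = Σ_S X_S over the C(12, 4) = 495 subsets S of size 4, where X_S = 1 if the K_4 on S is monochromatic.
For a fixed S, the K_4 on S has C(4, 2) = 6 edges. P[all 6 edges red] = (1/2)^6, and likewise for blue, so P[monochromatic] = 2·(1/2)^6 = 2^{1 − 6} = 1/32.
By linearity: E[X] = C(12, 4) · 2^{1 − 6} = 495 · 1/32 = 495/32.
Numerically: E[X] ≈ 15.4688.

E[X] = C(12,4)·2^(1−C(4,2)) = 495/32 ≈ 15.4688.


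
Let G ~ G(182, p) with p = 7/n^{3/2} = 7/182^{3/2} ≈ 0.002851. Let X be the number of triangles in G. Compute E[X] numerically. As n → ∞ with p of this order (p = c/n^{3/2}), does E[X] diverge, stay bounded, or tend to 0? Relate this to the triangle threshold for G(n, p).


Number of potential triangles: C(182, 3) = 988260.
Each occurs with probability p³ ≈ (0.002851)³ ≈ 2.317250e-08.
By linearity: E[X] = C(182, 3)·p³ ≈ 988260 · 2.317250e-08 ≈ 0.0229.
Since α = 3/2 > 1, p = c/n^{3/2} = o(1/n) is below the triangle threshold p ~ 1/n. Asymptotically E[X] ~ (c³/6)·n^{3(1−α)} = (7³/6)·n^{-1.5} → 0, so by Markov's inequality G has no triangles w.h.p.

E[X] ≈ 0.0229; in regime p = Θ(1/n^{3/2}) E[X] tends to 0 (below the triangle threshold p ~ 1/n).


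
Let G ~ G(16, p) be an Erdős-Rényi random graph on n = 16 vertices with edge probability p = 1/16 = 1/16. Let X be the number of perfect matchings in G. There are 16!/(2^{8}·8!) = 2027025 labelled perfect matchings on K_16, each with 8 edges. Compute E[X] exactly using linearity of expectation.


K_16 has 16!/(2^{8}·8!) = 2027025 labelled perfect matchings.
For each such perfect matching H, let X_H = 1 if all 8 edges of H are present in G. Then P[X_H = 1] = p^{8} = (1/16)^{8} = 1/4294967296.
Summing the indicators: E[X] = Σ_H E[X_H] = 2027025 · p^{8} = 2027025 · 1/4294967296 = 2027025/4294967296.
Numerically: E[X] ≈ 0.000472.

E[X] = 2027025 · (1/16)^{8} = 2027025/4294967296 ≈ 0.000472.


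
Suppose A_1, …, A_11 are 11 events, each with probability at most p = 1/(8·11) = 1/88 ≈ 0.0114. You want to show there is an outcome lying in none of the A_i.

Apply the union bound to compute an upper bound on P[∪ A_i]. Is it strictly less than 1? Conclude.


Union bound: P[∪_{i=1}^{11} A_i] ≤ Σ_i P[A_i] ≤ 11·p = 11·(1/88) = 1/8.
Numerically: 1/8 ≈ 0.1250.
Is 1/8 < 1? YES.
Since P[∪ A_i] ≤ 1/8 < 1, the complement has P[∩ A_i^c] ≥ 1 − 1/8 = 7/8 > 0, so some outcome avoids every A_i.

11·p = 1/8 ≈ 0.1250; existence CERTIFIED by the union bound.


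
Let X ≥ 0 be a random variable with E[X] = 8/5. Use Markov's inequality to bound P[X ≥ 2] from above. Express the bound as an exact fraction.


μ = E[X] = 8/5, a = 2.
Markov: P[X ≥ 2] ≤ μ/a = (8/5)/2 = 4/5.
Numerically: ≈ 0.800.
(Since a = 2 > μ = 1.600, the bound 4/5 is < 1 and informative.)

P[X ≥ 2] ≤ 4/5 ≈ 0.800.


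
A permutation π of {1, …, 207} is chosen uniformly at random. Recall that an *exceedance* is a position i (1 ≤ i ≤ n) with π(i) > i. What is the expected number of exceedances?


Write X = Σ_{i=1}^{207} X_i, where X_i = 1_{π(i) > i}.
For each fixed i, π(i) is uniform over {1, …, 207} (marginal of a uniform permutation), so P[π(i) > i] = (n − i)/n. Summing: Σ_{i=1}^{207} (n − i)/n = (0 + 1 + … + 206)/207 = 207(207 − 1)/(2·207) = (207 − 1)/2.
Hence E[X] = Σ_{i=1}^{207} (207 − i)/207 = 103 ≈ 103.0000.

E[X] = 103 = 103.0000.


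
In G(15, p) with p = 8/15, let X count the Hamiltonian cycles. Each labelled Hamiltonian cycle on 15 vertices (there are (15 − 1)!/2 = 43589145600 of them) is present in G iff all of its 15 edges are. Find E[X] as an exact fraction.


K_15 has (15 − 1)!/2 = 43589145600 labelled Hamiltonian cycles.
For each such Hamiltonian cycle H, let X_H = 1 if all 15 edges of H are present in G. Then P[X_H = 1] = p^{15} = (8/15)^{15} = 35184372088832/437893890380859375.
Summing the indicators: E[X] = Σ_H E[X_H] = 43589145600 · p^{15} = 43589145600 · 35184372088832/437893890380859375 = 252453780711880523776/72081298828125.
Numerically: E[X] ≈ 3.502e+06.

E[X] = 43589145600 · (8/15)^{15} = 252453780711880523776/72081298828125 ≈ 3.502e+06.


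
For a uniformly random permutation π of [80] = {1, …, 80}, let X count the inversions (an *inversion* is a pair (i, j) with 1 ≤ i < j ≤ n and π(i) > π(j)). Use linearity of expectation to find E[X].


Write X = Σ X_I over the C(80, 2) = 3160 pairs i < j, with X_I the indicator of one inversion.
There are 3160 indicators.
For each fixed pair i < j, the values π(i) and π(j) are two distinct elements of {1, …, 80} in uniformly random order; by symmetry P[π(i) > π(j)] = 1/2.
By linearity: E[X] = 3160 · (1/2) = C(80, 2) · (1/2) = 3160/2 = 1580 ≈ 1580.0000.

E[X] = 1580 = 1580.0000.


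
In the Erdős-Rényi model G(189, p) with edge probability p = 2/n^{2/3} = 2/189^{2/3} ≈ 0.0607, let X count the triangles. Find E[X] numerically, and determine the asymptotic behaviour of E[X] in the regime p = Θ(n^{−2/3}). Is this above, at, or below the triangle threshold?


Number of potential triangles: C(189, 3) = 1107414.
Each occurs with probability p³ ≈ (0.0607)³ ≈ 2.23958e-04.
By linearity: E[X] = C(189, 3)·p³ ≈ 1107414 · 2.23958e-04 ≈ 248.014.
Since α = 2/3 < 1, p = c/n^{2/3} ≫ 1/n is above the triangle threshold p ~ 1/n. Asymptotically E[X] ~ (c³/6)·n^{3(1−α)} = (2³/6)·n^{1} → ∞; triangles are abundant w.h.p.

E[X] ≈ 248.014; in regime p = Θ(1/n^{2/3}) E[X] diverges (above the triangle threshold p ~ 1/n).


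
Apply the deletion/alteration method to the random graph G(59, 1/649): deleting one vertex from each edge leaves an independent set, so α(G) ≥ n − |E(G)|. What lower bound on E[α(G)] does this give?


E[|E(G)|] = C(59, 2)·p = 1711 · (1/649) = 29/11.
E[α(G)] ≥ n − E[|E(G)|] = 59 − 29/11 = 620/11.
Numerically: ≈ 56.36364.
(This is only a lower bound; the true E[α(G)] may be larger.)

E[α(G)] ≥ 620/11 ≈ 56.36364.


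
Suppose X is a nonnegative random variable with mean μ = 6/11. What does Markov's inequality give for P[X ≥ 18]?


μ = E[X] = 6/11, a = 18.
Markov: P[X ≥ 18] ≤ μ/a = (6/11)/18 = 1/33.
Numerically: ≈ 0.030303.
(Since a = 18 > μ = 0.545455, the bound 1/33 is < 1 and informative.)

P[X ≥ 18] ≤ 1/33 ≈ 0.030303.


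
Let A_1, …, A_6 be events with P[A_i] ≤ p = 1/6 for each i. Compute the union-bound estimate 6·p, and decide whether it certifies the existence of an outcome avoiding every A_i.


Union bound: P[∪_{i=1}^{6} A_i] ≤ Σ_i P[A_i] ≤ 6·p = 6·(1/6) = 1.
Numerically: 1 ≈ 1.00000.
Is 1 < 1? NO.
Since the bound 1 is ≥ 1, the union bound is uninformative here; it does NOT by itself certify existence.

6·p = 1 ≈ 1.00000; existence NOT certified by the union bound.


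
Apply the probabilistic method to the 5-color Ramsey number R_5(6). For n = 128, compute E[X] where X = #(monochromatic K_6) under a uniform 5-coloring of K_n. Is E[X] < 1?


E[X] = C(128, 6) · 5^{1 − 15} = 5423611200 · 5^{−14} = 5423611200/6103515625.
As a reduced fraction: E[X] = 216944448/244140625 ≈ 0.8886045.
Is E[X] < 1? YES.
Since E[X] < 1, there exists a 5-coloring of K_{128} with no monochromatic K_6; hence R_5(6) > 128.

E[X] = 216944448/244140625 ≈ 0.8886045; E[X] < 1, so R_5(6) > 128.


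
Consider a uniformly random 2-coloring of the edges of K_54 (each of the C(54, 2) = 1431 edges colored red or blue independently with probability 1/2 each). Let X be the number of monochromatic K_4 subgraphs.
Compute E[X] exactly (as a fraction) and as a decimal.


Let X = Σ_S X_S over the C(54, 4) = 316251 subsets S of size 4, where X_S = 1 if the K_4 on S is monochromatic.
For a fixed S, the K_4 on S has C(4, 2) = 6 edges. P[all 6 edges red] = (1/2)^6, and likewise for blue, so P[monochromatic] = 2·(1/2)^6 = 2^{1 − 6} = 1/32.
Summing: E[X] = C(54, 4) · 2^{1 − 6} = 316251 · 1/32 = 316251/32.
Numerically: E[X] ≈ 9882.84375.

E[X] = C(54,4)·2^(1−C(4,2)) = 316251/32 ≈ 9882.84375.


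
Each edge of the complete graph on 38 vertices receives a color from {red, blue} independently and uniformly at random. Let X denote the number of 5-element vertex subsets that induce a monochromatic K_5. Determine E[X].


Let X = Σ_S X_S over the C(38, 5) = 501942 subsets S of size 5, where X_S = 1 if the K_5 on S is monochromatic.
For a fixed S, the K_5 on S has C(5, 2) = 10 edges. P[all 10 edges red] = (1/2)^10, and likewise for blue, so P[monochromatic] = 2·(1/2)^10 = 2^{1 − 10} = 1/512.
By linearity of expectation: E[X] = C(38, 5) · 2^{1 − 10} = 501942 · 1/512 = 250971/256.
Numerically: E[X] ≈ 980.355.

E[X] = C(38,5)·2^(1−C(5,2)) = 250971/256 ≈ 980.355.


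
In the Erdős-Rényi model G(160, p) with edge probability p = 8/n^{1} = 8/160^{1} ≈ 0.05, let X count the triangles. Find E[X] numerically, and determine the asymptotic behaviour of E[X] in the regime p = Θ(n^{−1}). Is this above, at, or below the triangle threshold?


Number of potential triangles: C(160, 3) = 669920.
Each occurs with probability p³ ≈ (0.05)³ ≈ 1.25000000e-04.
By linearity: E[X] = C(160, 3)·p³ ≈ 669920 · 1.25000000e-04 ≈ 83.740000.
Here α = 1, so p = 8/n is exactly at the triangle threshold p ~ 1/n. Asymptotically E[X] → c³/6 = 8³/6 = 256/3 ≈ 85.333333, a bounded constant. In this regime the triangle count is asymptotically Poisson(c³/6).

E[X] ≈ 83.740000; in regime p = Θ(1/n^{1}) E[X] stays bounded (at the triangle threshold p ~ 1/n).


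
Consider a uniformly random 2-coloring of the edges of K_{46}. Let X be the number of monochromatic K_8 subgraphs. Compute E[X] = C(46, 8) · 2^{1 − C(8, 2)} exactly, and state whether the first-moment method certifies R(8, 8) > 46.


E[X] = C(46, 8) · 2^{1 − 28} = 260932815 · 2^{−27} = 260932815/134217728.
As a reduced fraction: E[X] = 260932815/134217728 ≈ 1.9441.
Is E[X] < 1? NO.
Since E[X] ≥ 1, the first-moment bound is inconclusive at n = 46; it does NOT by itself certify R(8, 8) > 46.

E[X] = 260932815/134217728 ≈ 1.9441; E[X] ≥ 1; first-moment method inconclusive here.


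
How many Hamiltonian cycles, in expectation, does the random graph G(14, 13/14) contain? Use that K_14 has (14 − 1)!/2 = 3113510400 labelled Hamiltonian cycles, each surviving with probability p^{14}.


K_14 has (14 − 1)!/2 = 3113510400 labelled Hamiltonian cycles.
For each such Hamiltonian cycle H, let X_H = 1 if all 14 edges of H are present in G. Then P[X_H = 1] = p^{14} = (13/14)^{14} = 3937376385699289/11112006825558016.
By linearity: E[X] = Σ_H E[X_H] = 3113510400 · p^{14} = 3113510400 · 3937376385699289/11112006825558016 = 3420497300666614836525/3100448333024.
Numerically: E[X] ≈ 1.1e+09.

E[X] = 3113510400 · (13/14)^{14} = 3420497300666614836525/3100448333024 ≈ 1.1e+09.
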